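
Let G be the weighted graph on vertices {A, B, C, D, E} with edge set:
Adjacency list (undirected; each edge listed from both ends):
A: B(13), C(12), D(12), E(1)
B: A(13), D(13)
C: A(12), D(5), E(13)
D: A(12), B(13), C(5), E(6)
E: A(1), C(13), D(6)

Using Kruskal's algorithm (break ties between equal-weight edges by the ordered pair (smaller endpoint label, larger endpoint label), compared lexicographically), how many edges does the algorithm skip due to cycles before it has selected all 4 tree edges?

Kruskal: consider edges lightest-first.
A—E (1): add — endpoints in different components.
C—D (5): add — endpoints in different components.
D—E (6): add — endpoints in different components.
A—C (12): skip — A and C already connected.
A—D (12): skip — A and D already connected.
A—B (13): add — endpoints in different components.
Edges rejected before the tree was complete: 2.

2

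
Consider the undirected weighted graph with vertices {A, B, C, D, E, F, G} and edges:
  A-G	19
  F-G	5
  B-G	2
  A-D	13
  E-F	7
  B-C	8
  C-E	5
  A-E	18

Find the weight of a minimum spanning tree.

50

Grow the tree from B using Prim:
Step 1: cheapest edge leaving the tree is B-G (2); add G.
Step 2: cheapest edge leaving the tree is F-G (5); add F.
Step 3: cheapest edge leaving the tree is E-F (7); add E.
Step 4: cheapest edge leaving the tree is C-E (5); add C.
Step 5: cheapest edge leaving the tree is A-E (18); add A.
Step 6: cheapest edge leaving the tree is A-D (13); add D.
MST edges: B-G, F-G, E-F, C-E, A-E, A-D; total weight 2+5+7+5+18+13 = 50.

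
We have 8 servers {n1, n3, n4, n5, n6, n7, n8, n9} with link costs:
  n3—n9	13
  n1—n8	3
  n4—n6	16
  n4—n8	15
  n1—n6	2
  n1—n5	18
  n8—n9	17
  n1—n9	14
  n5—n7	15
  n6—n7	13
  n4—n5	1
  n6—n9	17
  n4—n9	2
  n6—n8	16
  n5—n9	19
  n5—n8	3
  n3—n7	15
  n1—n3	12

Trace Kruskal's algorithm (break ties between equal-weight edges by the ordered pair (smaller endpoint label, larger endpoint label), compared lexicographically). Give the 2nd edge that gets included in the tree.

Kruskal: consider edges lightest-first.
n4—n5 (1): add — endpoints in different components.
n1—n6 (2): add — endpoints in different components.
n4—n9 (2): add — endpoints in different components.
n1—n8 (3): add — endpoints in different components.
n5—n8 (3): add — endpoints in different components.
n1—n3 (12): add — endpoints in different components.
n3—n9 (13): skip — n3 and n9 already connected.
n6—n7 (13): add — endpoints in different components.
The 2nd edge added is n1—n6.

n1-n6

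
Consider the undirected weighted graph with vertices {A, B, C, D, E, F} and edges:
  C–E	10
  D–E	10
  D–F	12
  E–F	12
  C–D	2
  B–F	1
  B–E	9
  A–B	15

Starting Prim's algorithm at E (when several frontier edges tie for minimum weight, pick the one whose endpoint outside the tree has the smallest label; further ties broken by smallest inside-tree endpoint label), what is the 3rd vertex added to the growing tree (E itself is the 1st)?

Prim, starting at E.
Step 1: cheapest edge leaving the tree is B–E (9); add B.
Step 2: cheapest edge leaving the tree is B–F (1); add F.
Step 3: cheapest edge leaving the tree is C–E (10); add C.
Step 4: cheapest edge leaving the tree is C–D (2); add D.
Step 5: cheapest edge leaving the tree is A–B (15); add A.
Vertex order: E, B, F, C, D, A. The 3rd vertex is F.

F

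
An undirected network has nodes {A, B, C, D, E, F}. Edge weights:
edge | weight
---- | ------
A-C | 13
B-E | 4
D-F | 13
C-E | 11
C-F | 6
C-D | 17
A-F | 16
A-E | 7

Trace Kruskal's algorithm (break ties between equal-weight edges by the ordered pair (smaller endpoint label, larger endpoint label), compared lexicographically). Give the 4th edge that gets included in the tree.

C-E

Kruskal's algorithm — process edges by increasing weight (ties by edge label):
B-E (4): add. Components now {A} {B,E} {C} {D} {F}
C-F (6): add. Components now {A} {B,E} {C,F} {D}
A-E (7): add. Components now {A,B,E} {C,F} {D}
C-E (11): add. Components now {A,B,C,E,F} {D}
A-C (13): skip — A and C already connected.
D-F (13): add. Components now {A,B,C,D,E,F}
The 4th edge added is C-E.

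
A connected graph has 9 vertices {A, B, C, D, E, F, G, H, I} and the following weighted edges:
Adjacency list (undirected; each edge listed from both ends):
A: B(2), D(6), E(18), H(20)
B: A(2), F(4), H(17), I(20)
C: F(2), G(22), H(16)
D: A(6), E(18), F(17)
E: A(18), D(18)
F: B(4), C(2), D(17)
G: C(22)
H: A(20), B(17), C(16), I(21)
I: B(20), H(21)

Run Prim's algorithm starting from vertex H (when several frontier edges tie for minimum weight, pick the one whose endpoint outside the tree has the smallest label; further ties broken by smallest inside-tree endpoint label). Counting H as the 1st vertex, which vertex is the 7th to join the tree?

Prim, starting at H.
Step 1: cheapest edge leaving the tree is C-H (16); add C.
Step 2: cheapest edge leaving the tree is C-F (2); add F.
Step 3: cheapest edge leaving the tree is B-F (4); add B.
Step 4: cheapest edge leaving the tree is A-B (2); add A.
Step 5: cheapest edge leaving the tree is A-D (6); add D.
Step 6: cheapest edge leaving the tree is A-E (18); add E.
Step 7: cheapest edge leaving the tree is B-I (20); add I.
Step 8: cheapest edge leaving the tree is C-G (22); add G.
Vertex order: H, C, F, B, A, D, E, I, G. The 7th vertex is E.

E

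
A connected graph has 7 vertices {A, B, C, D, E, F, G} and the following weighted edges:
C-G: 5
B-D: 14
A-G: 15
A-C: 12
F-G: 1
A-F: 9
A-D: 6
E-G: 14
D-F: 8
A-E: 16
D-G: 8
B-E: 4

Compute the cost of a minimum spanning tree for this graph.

Kruskal's algorithm — process edges by increasing weight (ties by edge label):
F-G (1): add — endpoints in different components.
B-E (4): add — endpoints in different components.
C-G (5): add — endpoints in different components.
A-D (6): add — endpoints in different components.
D-F (8): add — endpoints in different components.
D-G (8): skip — D and G already connected.
A-F (9): skip — A and F already connected.
A-C (12): skip — A and C already connected.
B-D (14): add — endpoints in different components.
MST edges: F-G, B-E, C-G, A-D, D-F, B-D; total weight 1+4+5+6+8+14 = 38.

38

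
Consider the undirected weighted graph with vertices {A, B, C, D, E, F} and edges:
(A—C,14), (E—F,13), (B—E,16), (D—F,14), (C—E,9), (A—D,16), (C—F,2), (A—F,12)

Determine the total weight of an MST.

Sort edges by weight, then run Kruskal:
C—F (2): add — endpoints in different components.
C—E (9): add — endpoints in different components.
A—F (12): add — endpoints in different components.
E—F (13): skip — E and F already connected.
A—C (14): skip — A and C already connected.
D—F (14): add — endpoints in different components.
A—D (16): skip — A and D already connected.
B—E (16): add — endpoints in different components.
MST edges: C—F, C—E, A—F, D—F, B—E; total weight 2+9+12+14+16 = 53.

53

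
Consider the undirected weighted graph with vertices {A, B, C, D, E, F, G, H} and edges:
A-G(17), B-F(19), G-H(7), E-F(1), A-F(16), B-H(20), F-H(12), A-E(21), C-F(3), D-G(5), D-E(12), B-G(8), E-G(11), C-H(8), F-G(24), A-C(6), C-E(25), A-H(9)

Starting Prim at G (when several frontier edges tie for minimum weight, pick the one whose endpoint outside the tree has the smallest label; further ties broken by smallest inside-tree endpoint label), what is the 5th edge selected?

C-F

Grow the tree from G using Prim:
Step 1: cheapest edge leaving the tree is D-G (5); add D.
Step 2: cheapest edge leaving the tree is G-H (7); add H.
Step 3: cheapest edge leaving the tree is B-G (8); add B.
Step 4: cheapest edge leaving the tree is C-H (8); add C.
Step 5: cheapest edge leaving the tree is C-F (3); add F.
Step 6: cheapest edge leaving the tree is E-F (1); add E.
Step 7: cheapest edge leaving the tree is A-C (6); add A.
The 5th edge added is C-F.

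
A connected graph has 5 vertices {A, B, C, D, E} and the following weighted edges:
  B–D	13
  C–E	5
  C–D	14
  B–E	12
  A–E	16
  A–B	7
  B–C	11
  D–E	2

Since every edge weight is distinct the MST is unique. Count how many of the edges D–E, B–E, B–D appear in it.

1

Sort edges by weight, then run Kruskal:
D–E (2): add. Components now {A} {B} {C} {D,E}
C–E (5): add. Components now {A} {B} {C,D,E}
A–B (7): add. Components now {A,B} {C,D,E}
B–C (11): add. Components now {A,B,C,D,E}
MST edge set: {D–E, C–E, A–B, B–C}.
Of the listed edges, {D–E} are in the MST → 1.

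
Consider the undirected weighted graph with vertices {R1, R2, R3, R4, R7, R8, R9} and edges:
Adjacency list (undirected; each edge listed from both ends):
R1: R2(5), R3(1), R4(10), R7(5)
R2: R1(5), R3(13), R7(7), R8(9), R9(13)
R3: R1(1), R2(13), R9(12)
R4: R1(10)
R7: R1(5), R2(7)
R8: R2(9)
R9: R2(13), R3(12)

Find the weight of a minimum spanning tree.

Sort edges by weight, then run Kruskal:
R1-R3 (1): add. Components now {R1,R3} {R4} {R7} {R8} {R9} {R2}
R1-R2 (5): add. Components now {R1,R2,R3} {R4} {R7} {R8} {R9}
R1-R7 (5): add. Components now {R1,R2,R3,R7} {R4} {R8} {R9}
R2-R7 (7): skip — R7 and R2 already connected.
R2-R8 (9): add. Components now {R1,R2,R3,R7,R8} {R4} {R9}
R1-R4 (10): add. Components now {R1,R2,R3,R4,R7,R8} {R9}
R3-R9 (12): add. Components now {R1,R2,R3,R4,R7,R8,R9}
MST edges: R1-R3, R1-R2, R1-R7, R2-R8, R1-R4, R3-R9; total weight 1+5+5+9+10+12 = 42.

42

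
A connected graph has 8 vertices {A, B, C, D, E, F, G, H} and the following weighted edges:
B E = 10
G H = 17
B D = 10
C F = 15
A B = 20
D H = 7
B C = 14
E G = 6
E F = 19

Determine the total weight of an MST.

82

Sort edges by weight, then run Kruskal:
E G (6): add — endpoints in different components.
D H (7): add — endpoints in different components.
B D (10): add — endpoints in different components.
B E (10): add — endpoints in different components.
B C (14): add — endpoints in different components.
C F (15): add — endpoints in different components.
G H (17): skip — G and H already connected.
E F (19): skip — E and F already connected.
A B (20): add — endpoints in different components.
MST edges: E G, D H, B D, B E, B C, C F, A B; total weight 6+7+10+10+14+15+20 = 82.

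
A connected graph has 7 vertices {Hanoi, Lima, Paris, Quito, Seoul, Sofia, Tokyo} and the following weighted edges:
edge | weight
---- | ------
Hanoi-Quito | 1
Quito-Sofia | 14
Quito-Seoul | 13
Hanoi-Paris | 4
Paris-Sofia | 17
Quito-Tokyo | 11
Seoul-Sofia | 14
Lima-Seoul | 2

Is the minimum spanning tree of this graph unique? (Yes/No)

No

Kruskal: consider edges lightest-first.
Hanoi-Quito (1): add — endpoints in different components.
Lima-Seoul (2): add — endpoints in different components.
Hanoi-Paris (4): add — endpoints in different components.
Quito-Tokyo (11): add — endpoints in different components.
Quito-Seoul (13): add — endpoints in different components.
Quito-Sofia (14): add — endpoints in different components.
Non-tree edge Seoul-Sofia has weight 14, equal to the heaviest edge on its tree cycle — swapping gives another MST of the same weight. Not unique.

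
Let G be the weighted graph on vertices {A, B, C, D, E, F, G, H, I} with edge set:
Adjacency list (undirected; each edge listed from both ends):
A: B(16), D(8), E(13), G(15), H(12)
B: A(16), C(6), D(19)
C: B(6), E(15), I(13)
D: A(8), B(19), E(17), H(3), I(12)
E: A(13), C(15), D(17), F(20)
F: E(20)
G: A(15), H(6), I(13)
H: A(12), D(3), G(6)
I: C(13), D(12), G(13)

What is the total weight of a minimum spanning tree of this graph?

Kruskal: consider edges lightest-first.
D-H (3): add — endpoints in different components.
B-C (6): add — endpoints in different components.
G-H (6): add — endpoints in different components.
A-D (8): add — endpoints in different components.
A-H (12): skip — A and H already connected.
D-I (12): add — endpoints in different components.
A-E (13): add — endpoints in different components.
C-I (13): add — endpoints in different components.
G-I (13): skip — G and I already connected.
A-G (15): skip — A and G already connected.
C-E (15): skip — C and E already connected.
A-B (16): skip — A and B already connected.
D-E (17): skip — D and E already connected.
B-D (19): skip — B and D already connected.
E-F (20): add — endpoints in different components.
MST edges: D-H, B-C, G-H, A-D, D-I, A-E, C-I, E-F; total weight 3+6+6+8+12+13+13+20 = 81.

81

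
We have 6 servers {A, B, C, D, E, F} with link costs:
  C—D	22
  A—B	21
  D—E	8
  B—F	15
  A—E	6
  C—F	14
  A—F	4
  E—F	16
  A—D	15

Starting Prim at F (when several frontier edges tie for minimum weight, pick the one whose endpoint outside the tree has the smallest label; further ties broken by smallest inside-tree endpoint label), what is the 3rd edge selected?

Prim, starting at F.
Step 1: frontier [A—F 4, C—F 14, B—F 15, E—F 16] → take A—F (4); add A.
Step 2: frontier [A—E 6, A—D 15, A—B 21, C—F 14, B—F 15, E—F 16] → take A—E (6); add E.
Step 3: frontier [A—D 15, A—B 21, D—E 8, C—F 14, B—F 15] → take D—E (8); add D.
Step 4: frontier [A—B 21, C—D 22, C—F 14, B—F 15] → take C—F (14); add C.
Step 5: frontier [A—B 21, B—F 15] → take B—F (15); add B.
The 3rd edge added is D—E.

D-E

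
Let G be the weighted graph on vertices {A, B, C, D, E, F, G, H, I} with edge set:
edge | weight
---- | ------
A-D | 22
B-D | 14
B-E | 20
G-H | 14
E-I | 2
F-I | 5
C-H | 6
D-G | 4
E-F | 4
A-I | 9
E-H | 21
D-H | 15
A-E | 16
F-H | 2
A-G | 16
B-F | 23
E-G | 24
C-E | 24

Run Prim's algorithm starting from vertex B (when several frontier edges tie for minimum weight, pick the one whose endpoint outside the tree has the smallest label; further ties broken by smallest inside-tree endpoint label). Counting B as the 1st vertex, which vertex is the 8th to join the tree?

C

Grow the tree from B using Prim:
Step 1: cheapest edge leaving the tree is B-D (14); add D.
Step 2: cheapest edge leaving the tree is D-G (4); add G.
Step 3: cheapest edge leaving the tree is G-H (14); add H.
Step 4: cheapest edge leaving the tree is F-H (2); add F.
Step 5: cheapest edge leaving the tree is E-F (4); add E.
Step 6: cheapest edge leaving the tree is E-I (2); add I.
Step 7: cheapest edge leaving the tree is C-H (6); add C.
Step 8: cheapest edge leaving the tree is A-I (9); add A.
Vertex order: B, D, G, H, F, E, I, C, A. The 8th vertex is C.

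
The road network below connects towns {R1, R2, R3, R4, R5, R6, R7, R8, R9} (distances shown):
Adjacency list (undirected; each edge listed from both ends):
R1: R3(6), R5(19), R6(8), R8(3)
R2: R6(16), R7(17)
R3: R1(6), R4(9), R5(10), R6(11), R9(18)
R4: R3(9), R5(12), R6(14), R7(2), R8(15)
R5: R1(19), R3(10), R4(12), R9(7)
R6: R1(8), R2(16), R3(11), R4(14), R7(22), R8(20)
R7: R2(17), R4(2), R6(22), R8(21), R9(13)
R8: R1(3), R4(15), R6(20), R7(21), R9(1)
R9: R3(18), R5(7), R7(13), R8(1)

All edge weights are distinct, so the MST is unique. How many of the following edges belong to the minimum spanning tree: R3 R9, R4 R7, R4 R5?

Kruskal's algorithm — process edges by increasing weight (ties by edge label):
R8 R9 (1): add — endpoints in different components.
R4 R7 (2): add — endpoints in different components.
R1 R8 (3): add — endpoints in different components.
R1 R3 (6): add — endpoints in different components.
R5 R9 (7): add — endpoints in different components.
R1 R6 (8): add — endpoints in different components.
R3 R4 (9): add — endpoints in different components.
R3 R5 (10): skip — R5 and R3 already connected.
R3 R6 (11): skip — R3 and R6 already connected.
R4 R5 (12): skip — R5 and R4 already connected.
R7 R9 (13): skip — R7 and R9 already connected.
R4 R6 (14): skip — R6 and R4 already connected.
R4 R8 (15): skip — R4 and R8 already connected.
R2 R6 (16): add — endpoints in different components.
MST edge set: {R8 R9, R4 R7, R1 R8, R1 R3, R5 R9, R1 R6, R3 R4, R2 R6}.
Of the listed edges, {R4 R7} are in the MST → 1.

1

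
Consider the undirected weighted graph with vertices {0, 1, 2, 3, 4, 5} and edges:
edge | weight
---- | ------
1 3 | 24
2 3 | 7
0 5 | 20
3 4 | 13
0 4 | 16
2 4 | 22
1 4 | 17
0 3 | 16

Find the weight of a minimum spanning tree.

73

Grow the tree from 4 using Prim:
Step 1: frontier [3 4 13, 0 4 16, 1 4 17, 2 4 22] → take 3 4 (13); add 3.
Step 2: frontier [2 3 7, 0 3 16, 1 3 24, 0 4 16, 1 4 17, 2 4 22] → take 2 3 (7); add 2.
Step 3: frontier [0 3 16, 1 3 24, 0 4 16, 1 4 17] → take 0 3 (16); add 0.
Step 4: frontier [0 5 20, 1 3 24, 1 4 17] → take 1 4 (17); add 1.
Step 5: frontier [0 5 20] → take 0 5 (20); add 5.
MST edges: 3 4, 2 3, 0 3, 1 4, 0 5; total weight 13+7+16+17+20 = 73.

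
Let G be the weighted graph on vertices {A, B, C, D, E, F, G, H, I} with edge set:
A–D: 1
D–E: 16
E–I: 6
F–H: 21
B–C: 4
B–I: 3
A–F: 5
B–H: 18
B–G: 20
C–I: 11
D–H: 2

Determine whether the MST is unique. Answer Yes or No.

Kruskal's algorithm — process edges by increasing weight (ties by edge label):
A–D (1): add — endpoints in different components.
D–H (2): add — endpoints in different components.
B–I (3): add — endpoints in different components.
B–C (4): add — endpoints in different components.
A–F (5): add — endpoints in different components.
E–I (6): add — endpoints in different components.
C–I (11): skip — C and I already connected.
D–E (16): add — endpoints in different components.
B–H (18): skip — B and H already connected.
B–G (20): add — endpoints in different components.
Every non-tree edge has weight strictly greater than the heaviest edge on the tree path between its endpoints, so the MST is unique.

Yes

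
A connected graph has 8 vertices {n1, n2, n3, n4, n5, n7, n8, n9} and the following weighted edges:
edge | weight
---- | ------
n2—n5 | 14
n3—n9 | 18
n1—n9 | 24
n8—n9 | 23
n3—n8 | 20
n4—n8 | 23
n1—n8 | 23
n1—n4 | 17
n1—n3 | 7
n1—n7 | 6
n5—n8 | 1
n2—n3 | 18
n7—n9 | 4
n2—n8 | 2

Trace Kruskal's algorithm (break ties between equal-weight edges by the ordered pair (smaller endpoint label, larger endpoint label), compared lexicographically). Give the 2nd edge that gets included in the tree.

Kruskal's algorithm — process edges by increasing weight (ties by edge label):
n5—n8 (1): add — endpoints in different components.
n2—n8 (2): add — endpoints in different components.
n7—n9 (4): add — endpoints in different components.
n1—n7 (6): add — endpoints in different components.
n1—n3 (7): add — endpoints in different components.
n2—n5 (14): skip — n2 and n5 already connected.
n1—n4 (17): add — endpoints in different components.
n2—n3 (18): add — endpoints in different components.
The 2nd edge added is n2—n8.

n2-n8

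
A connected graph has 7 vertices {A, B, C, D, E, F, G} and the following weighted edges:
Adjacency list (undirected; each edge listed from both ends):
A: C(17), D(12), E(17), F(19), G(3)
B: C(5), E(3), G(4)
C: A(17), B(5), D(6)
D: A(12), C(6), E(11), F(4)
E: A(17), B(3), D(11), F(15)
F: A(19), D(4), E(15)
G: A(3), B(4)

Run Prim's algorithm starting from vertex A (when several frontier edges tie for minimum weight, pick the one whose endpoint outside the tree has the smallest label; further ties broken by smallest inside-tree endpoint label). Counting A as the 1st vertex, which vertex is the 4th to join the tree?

E

Prim, starting at A.
Step 1: frontier [A—G 3, A—D 12, A—C 17, A—E 17, A—F 19] → take A—G (3); add G.
Step 2: frontier [A—D 12, A—C 17, A—E 17, A—F 19, B—G 4] → take B—G (4); add B.
Step 3: frontier [A—D 12, A—C 17, A—E 17, A—F 19, B—E 3, B—C 5] → take B—E (3); add E.
Step 4: frontier [A—D 12, A—C 17, A—F 19, B—C 5, D—E 11, E—F 15] → take B—C (5); add C.
Step 5: frontier [A—D 12, A—F 19, C—D 6, D—E 11, E—F 15] → take C—D (6); add D.
Step 6: frontier [A—F 19, D—F 4, E—F 15] → take D—F (4); add F.
Vertex order: A, G, B, E, C, D, F. The 4th vertex is E.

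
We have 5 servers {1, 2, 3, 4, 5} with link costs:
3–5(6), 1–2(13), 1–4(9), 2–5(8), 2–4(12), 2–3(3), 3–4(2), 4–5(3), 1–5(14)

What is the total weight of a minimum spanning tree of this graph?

Prim's algorithm from 1:
Step 1: cheapest edge leaving the tree is 1–4 (9); add 4.
Step 2: cheapest edge leaving the tree is 3–4 (2); add 3.
Step 3: cheapest edge leaving the tree is 2–3 (3); add 2.
Step 4: cheapest edge leaving the tree is 4–5 (3); add 5.
MST edges: 1–4, 3–4, 2–3, 4–5; total weight 9+2+3+3 = 17.

17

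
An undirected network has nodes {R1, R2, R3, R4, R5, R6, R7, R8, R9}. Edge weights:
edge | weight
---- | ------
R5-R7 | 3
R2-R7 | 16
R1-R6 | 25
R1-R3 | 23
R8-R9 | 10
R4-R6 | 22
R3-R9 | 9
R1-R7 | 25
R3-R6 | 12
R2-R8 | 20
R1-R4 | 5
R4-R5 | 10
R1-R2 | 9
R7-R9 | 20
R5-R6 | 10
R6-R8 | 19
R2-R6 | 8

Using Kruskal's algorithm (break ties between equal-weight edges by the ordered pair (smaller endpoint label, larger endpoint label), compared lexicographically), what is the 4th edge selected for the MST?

R1-R2

Sort edges by weight, then run Kruskal:
R5-R7 (3): add — endpoints in different components.
R1-R4 (5): add — endpoints in different components.
R2-R6 (8): add — endpoints in different components.
R1-R2 (9): add — endpoints in different components.
R3-R9 (9): add — endpoints in different components.
R4-R5 (10): add — endpoints in different components.
R5-R6 (10): skip — R5 and R6 already connected.
R8-R9 (10): add — endpoints in different components.
R3-R6 (12): add — endpoints in different components.
The 4th edge added is R1-R2.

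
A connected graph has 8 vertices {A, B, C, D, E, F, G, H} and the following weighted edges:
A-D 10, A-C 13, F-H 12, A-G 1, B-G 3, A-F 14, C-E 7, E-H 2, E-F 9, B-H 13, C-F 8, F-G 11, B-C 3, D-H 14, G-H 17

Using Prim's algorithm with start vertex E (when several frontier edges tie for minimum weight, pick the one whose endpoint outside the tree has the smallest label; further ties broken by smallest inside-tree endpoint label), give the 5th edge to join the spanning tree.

Grow the tree from E using Prim:
Step 1: cheapest edge leaving the tree is E-H (2); add H.
Step 2: cheapest edge leaving the tree is C-E (7); add C.
Step 3: cheapest edge leaving the tree is B-C (3); add B.
Step 4: cheapest edge leaving the tree is B-G (3); add G.
Step 5: cheapest edge leaving the tree is A-G (1); add A.
Step 6: cheapest edge leaving the tree is C-F (8); add F.
Step 7: cheapest edge leaving the tree is A-D (10); add D.
The 5th edge added is A-G.

A-G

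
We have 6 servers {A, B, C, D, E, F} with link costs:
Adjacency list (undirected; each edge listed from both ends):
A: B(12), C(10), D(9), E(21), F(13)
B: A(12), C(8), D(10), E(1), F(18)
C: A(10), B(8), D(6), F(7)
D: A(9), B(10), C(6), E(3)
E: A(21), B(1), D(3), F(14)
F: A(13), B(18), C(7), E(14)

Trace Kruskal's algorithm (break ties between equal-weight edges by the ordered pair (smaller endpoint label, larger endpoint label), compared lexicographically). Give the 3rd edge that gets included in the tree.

Sort edges by weight, then run Kruskal:
B E (1): add. Components now {A} {B,E} {C} {D} {F}
D E (3): add. Components now {A} {B,D,E} {C} {F}
C D (6): add. Components now {A} {B,C,D,E} {F}
C F (7): add. Components now {A} {B,C,D,E,F}
B C (8): skip — B and C already connected.
A D (9): add. Components now {A,B,C,D,E,F}
The 3rd edge added is C D.

C-D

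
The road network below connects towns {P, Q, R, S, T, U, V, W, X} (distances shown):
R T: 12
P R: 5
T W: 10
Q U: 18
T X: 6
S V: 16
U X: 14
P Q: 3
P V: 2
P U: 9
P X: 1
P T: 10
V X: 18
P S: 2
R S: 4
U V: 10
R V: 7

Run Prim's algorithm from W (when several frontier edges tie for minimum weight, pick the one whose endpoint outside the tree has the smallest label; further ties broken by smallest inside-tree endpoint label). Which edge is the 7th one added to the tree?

Prim's algorithm from W:
Step 1: cheapest edge leaving the tree is T W (10); add T.
Step 2: cheapest edge leaving the tree is T X (6); add X.
Step 3: cheapest edge leaving the tree is P X (1); add P.
Step 4: cheapest edge leaving the tree is P S (2); add S.
Step 5: cheapest edge leaving the tree is P V (2); add V.
Step 6: cheapest edge leaving the tree is P Q (3); add Q.
Step 7: cheapest edge leaving the tree is R S (4); add R.
Step 8: cheapest edge leaving the tree is P U (9); add U.
The 7th edge added is R S.

R-S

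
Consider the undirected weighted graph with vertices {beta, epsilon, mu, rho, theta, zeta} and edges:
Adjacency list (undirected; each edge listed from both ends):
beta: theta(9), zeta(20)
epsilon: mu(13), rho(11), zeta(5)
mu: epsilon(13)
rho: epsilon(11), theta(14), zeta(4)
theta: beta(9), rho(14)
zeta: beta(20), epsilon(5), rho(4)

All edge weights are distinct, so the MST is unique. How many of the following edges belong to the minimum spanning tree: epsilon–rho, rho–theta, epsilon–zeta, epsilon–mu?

3

Kruskal: consider edges lightest-first.
rho–zeta (4): add — endpoints in different components.
epsilon–zeta (5): add — endpoints in different components.
beta–theta (9): add — endpoints in different components.
epsilon–rho (11): skip — epsilon and rho already connected.
epsilon–mu (13): add — endpoints in different components.
rho–theta (14): add — endpoints in different components.
MST edge set: {rho–zeta, epsilon–zeta, beta–theta, epsilon–mu, rho–theta}.
Of the listed edges, {rho–theta, epsilon–zeta, epsilon–mu} are in the MST → 3.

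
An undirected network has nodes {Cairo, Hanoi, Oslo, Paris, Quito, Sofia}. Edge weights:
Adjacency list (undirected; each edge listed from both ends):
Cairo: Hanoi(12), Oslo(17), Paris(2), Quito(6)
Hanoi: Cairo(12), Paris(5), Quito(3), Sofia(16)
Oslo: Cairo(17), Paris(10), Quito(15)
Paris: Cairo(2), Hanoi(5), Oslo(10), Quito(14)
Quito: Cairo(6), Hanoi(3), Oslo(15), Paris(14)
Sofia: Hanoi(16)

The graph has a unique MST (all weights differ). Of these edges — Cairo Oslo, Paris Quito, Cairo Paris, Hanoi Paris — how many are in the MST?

2

Kruskal: consider edges lightest-first.
Cairo Paris (2): add. Components now {Cairo,Paris} {Quito} {Sofia} {Oslo} {Hanoi}
Hanoi Quito (3): add. Components now {Cairo,Paris} {Hanoi,Quito} {Sofia} {Oslo}
Hanoi Paris (5): add. Components now {Cairo,Hanoi,Paris,Quito} {Sofia} {Oslo}
Cairo Quito (6): skip — Cairo and Quito already connected.
Oslo Paris (10): add. Components now {Cairo,Hanoi,Oslo,Paris,Quito} {Sofia}
Cairo Hanoi (12): skip — Cairo and Hanoi already connected.
Paris Quito (14): skip — Paris and Quito already connected.
Oslo Quito (15): skip — Quito and Oslo already connected.
Hanoi Sofia (16): add. Components now {Cairo,Hanoi,Oslo,Paris,Quito,Sofia}
MST edge set: {Cairo Paris, Hanoi Quito, Hanoi Paris, Oslo Paris, Hanoi Sofia}.
Of the listed edges, {Cairo Paris, Hanoi Paris} are in the MST → 2.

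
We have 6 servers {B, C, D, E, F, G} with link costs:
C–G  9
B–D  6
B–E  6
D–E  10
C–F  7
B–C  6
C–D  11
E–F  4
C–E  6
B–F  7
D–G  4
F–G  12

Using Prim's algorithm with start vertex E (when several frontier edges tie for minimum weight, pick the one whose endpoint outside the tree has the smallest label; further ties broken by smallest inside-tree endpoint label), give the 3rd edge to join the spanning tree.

Prim, starting at E.
Step 1: cheapest edge leaving the tree is E–F (4); add F.
Step 2: cheapest edge leaving the tree is B–E (6); add B.
Step 3: cheapest edge leaving the tree is B–C (6); add C.
Step 4: cheapest edge leaving the tree is B–D (6); add D.
Step 5: cheapest edge leaving the tree is D–G (4); add G.
The 3rd edge added is B–C.

B-C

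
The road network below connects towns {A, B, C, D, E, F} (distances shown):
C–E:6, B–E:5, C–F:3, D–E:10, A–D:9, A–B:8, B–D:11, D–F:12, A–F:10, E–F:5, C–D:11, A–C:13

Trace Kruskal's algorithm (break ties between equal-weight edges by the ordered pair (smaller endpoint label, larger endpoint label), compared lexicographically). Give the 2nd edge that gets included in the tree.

Kruskal's algorithm — process edges by increasing weight (ties by edge label):
C–F (3): add — endpoints in different components.
B–E (5): add — endpoints in different components.
E–F (5): add — endpoints in different components.
C–E (6): skip — C and E already connected.
A–B (8): add — endpoints in different components.
A–D (9): add — endpoints in different components.
The 2nd edge added is B–E.

B-E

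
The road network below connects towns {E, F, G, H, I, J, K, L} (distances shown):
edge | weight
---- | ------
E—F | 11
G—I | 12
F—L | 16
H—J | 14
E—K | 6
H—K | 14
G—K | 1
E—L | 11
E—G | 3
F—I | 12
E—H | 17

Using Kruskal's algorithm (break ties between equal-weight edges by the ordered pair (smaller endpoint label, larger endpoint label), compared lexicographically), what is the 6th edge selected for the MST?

H-J

Sort edges by weight, then run Kruskal:
G—K (1): add — endpoints in different components.
E—G (3): add — endpoints in different components.
E—K (6): skip — E and K already connected.
E—F (11): add — endpoints in different components.
E—L (11): add — endpoints in different components.
F—I (12): add — endpoints in different components.
G—I (12): skip — G and I already connected.
H—J (14): add — endpoints in different components.
H—K (14): add — endpoints in different components.
The 6th edge added is H—J.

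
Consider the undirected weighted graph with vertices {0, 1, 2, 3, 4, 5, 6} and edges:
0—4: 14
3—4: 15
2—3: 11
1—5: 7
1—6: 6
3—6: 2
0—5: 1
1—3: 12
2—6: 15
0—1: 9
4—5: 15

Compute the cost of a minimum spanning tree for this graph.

41

Prim, starting at 6.
Step 1: frontier [3—6 2, 1—6 6, 2—6 15] → take 3—6 (2); add 3.
Step 2: frontier [2—3 11, 1—3 12, 3—4 15, 1—6 6, 2—6 15] → take 1—6 (6); add 1.
Step 3: frontier [1—5 7, 0—1 9, 2—3 11, 3—4 15, 2—6 15] → take 1—5 (7); add 5.
Step 4: frontier [0—1 9, 2—3 11, 3—4 15, 0—5 1, 4—5 15, 2—6 15] → take 0—5 (1); add 0.
Step 5: frontier [0—4 14, 2—3 11, 3—4 15, 4—5 15, 2—6 15] → take 2—3 (11); add 2.
Step 6: frontier [0—4 14, 3—4 15, 4—5 15] → take 0—4 (14); add 4.
MST edges: 3—6, 1—6, 1—5, 0—5, 2—3, 0—4; total weight 2+6+7+1+11+14 = 41.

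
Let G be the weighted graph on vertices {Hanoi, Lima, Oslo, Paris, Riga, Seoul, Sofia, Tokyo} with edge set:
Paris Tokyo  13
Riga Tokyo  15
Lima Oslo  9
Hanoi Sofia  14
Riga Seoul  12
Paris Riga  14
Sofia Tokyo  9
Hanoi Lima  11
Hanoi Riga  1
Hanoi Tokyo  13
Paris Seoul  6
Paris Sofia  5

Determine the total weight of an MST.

Grow the tree from Hanoi using Prim:
Step 1: cheapest edge leaving the tree is Hanoi Riga (1); add Riga.
Step 2: cheapest edge leaving the tree is Hanoi Lima (11); add Lima.
Step 3: cheapest edge leaving the tree is Lima Oslo (9); add Oslo.
Step 4: cheapest edge leaving the tree is Riga Seoul (12); add Seoul.
Step 5: cheapest edge leaving the tree is Paris Seoul (6); add Paris.
Step 6: cheapest edge leaving the tree is Paris Sofia (5); add Sofia.
Step 7: cheapest edge leaving the tree is Sofia Tokyo (9); add Tokyo.
MST edges: Hanoi Riga, Hanoi Lima, Lima Oslo, Riga Seoul, Paris Seoul, Paris Sofia, Sofia Tokyo; total weight 1+11+9+12+6+5+9 = 53.

53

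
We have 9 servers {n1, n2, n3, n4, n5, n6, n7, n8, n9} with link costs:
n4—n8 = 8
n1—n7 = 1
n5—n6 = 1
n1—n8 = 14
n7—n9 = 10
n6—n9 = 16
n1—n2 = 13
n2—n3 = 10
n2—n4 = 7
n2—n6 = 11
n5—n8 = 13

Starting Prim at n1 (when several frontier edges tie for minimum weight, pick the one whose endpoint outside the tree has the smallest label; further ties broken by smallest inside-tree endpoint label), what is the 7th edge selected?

n2-n6

Grow the tree from n1 using Prim:
Step 1: cheapest edge leaving the tree is n1—n7 (1); add n7.
Step 2: cheapest edge leaving the tree is n7—n9 (10); add n9.
Step 3: cheapest edge leaving the tree is n1—n2 (13); add n2.
Step 4: cheapest edge leaving the tree is n2—n4 (7); add n4.
Step 5: cheapest edge leaving the tree is n4—n8 (8); add n8.
Step 6: cheapest edge leaving the tree is n2—n3 (10); add n3.
Step 7: cheapest edge leaving the tree is n2—n6 (11); add n6.
Step 8: cheapest edge leaving the tree is n5—n6 (1); add n5.
The 7th edge added is n2—n6.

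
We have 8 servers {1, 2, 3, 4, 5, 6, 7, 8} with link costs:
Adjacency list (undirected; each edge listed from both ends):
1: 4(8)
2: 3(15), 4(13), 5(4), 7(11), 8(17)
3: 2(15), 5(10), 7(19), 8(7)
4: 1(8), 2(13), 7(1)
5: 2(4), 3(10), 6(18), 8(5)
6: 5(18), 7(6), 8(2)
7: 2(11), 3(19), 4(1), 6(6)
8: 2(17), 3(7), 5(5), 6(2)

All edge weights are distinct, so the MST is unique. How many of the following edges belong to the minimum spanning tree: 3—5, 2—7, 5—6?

0

Kruskal's algorithm — process edges by increasing weight (ties by edge label):
4—7 (1): add — endpoints in different components.
6—8 (2): add — endpoints in different components.
2—5 (4): add — endpoints in different components.
5—8 (5): add — endpoints in different components.
6—7 (6): add — endpoints in different components.
3—8 (7): add — endpoints in different components.
1—4 (8): add — endpoints in different components.
MST edge set: {4—7, 6—8, 2—5, 5—8, 6—7, 3—8, 1—4}.
Of the listed edges, {} are in the MST → 0.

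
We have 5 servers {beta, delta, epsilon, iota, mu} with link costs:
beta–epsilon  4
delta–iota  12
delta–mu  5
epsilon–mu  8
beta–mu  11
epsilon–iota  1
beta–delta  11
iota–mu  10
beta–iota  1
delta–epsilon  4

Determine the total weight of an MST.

Prim's algorithm from epsilon:
Step 1: cheapest edge leaving the tree is epsilon–iota (1); add iota.
Step 2: cheapest edge leaving the tree is beta–iota (1); add beta.
Step 3: cheapest edge leaving the tree is delta–epsilon (4); add delta.
Step 4: cheapest edge leaving the tree is delta–mu (5); add mu.
MST edges: epsilon–iota, beta–iota, delta–epsilon, delta–mu; total weight 1+1+4+5 = 11.

11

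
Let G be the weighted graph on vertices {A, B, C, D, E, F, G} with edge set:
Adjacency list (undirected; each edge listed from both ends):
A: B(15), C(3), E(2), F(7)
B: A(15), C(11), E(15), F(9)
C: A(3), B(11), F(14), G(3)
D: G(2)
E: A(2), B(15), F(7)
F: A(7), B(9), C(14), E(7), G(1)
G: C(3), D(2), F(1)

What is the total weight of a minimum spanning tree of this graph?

Kruskal's algorithm — process edges by increasing weight (ties by edge label):
F G (1): add. Components now {A} {B} {C} {D} {E} {F,G}
A E (2): add. Components now {A,E} {B} {C} {D} {F,G}
D G (2): add. Components now {A,E} {B} {C} {D,F,G}
A C (3): add. Components now {A,C,E} {B} {D,F,G}
C G (3): add. Components now {A,C,D,E,F,G} {B}
A F (7): skip — A and F already connected.
E F (7): skip — E and F already connected.
B F (9): add. Components now {A,B,C,D,E,F,G}
MST edges: F G, A E, D G, A C, C G, B F; total weight 1+2+2+3+3+9 = 20.

20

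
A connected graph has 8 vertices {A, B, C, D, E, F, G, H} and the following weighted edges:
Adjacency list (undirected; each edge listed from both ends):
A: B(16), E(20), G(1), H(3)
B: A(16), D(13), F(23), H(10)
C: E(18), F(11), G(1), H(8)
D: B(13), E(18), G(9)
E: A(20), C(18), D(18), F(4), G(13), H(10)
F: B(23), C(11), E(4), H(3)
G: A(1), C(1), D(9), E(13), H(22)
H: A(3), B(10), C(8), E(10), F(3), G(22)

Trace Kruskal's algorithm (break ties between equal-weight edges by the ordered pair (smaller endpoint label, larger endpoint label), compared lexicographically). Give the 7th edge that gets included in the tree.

Sort edges by weight, then run Kruskal:
A—G (1): add — endpoints in different components.
C—G (1): add — endpoints in different components.
A—H (3): add — endpoints in different components.
F—H (3): add — endpoints in different components.
E—F (4): add — endpoints in different components.
C—H (8): skip — C and H already connected.
D—G (9): add — endpoints in different components.
B—H (10): add — endpoints in different components.
The 7th edge added is B—H.

B-H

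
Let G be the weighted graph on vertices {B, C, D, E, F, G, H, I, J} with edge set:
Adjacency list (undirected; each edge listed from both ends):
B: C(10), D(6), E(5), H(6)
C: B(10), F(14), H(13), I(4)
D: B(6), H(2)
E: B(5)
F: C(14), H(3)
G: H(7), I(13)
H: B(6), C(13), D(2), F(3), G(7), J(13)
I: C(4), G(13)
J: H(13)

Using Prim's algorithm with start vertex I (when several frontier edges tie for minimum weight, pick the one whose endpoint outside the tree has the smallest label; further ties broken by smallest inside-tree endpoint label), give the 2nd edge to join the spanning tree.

Grow the tree from I using Prim:
Step 1: cheapest edge leaving the tree is C—I (4); add C.
Step 2: cheapest edge leaving the tree is B—C (10); add B.
Step 3: cheapest edge leaving the tree is B—E (5); add E.
Step 4: cheapest edge leaving the tree is B—D (6); add D.
Step 5: cheapest edge leaving the tree is D—H (2); add H.
Step 6: cheapest edge leaving the tree is F—H (3); add F.
Step 7: cheapest edge leaving the tree is G—H (7); add G.
Step 8: cheapest edge leaving the tree is H—J (13); add J.
The 2nd edge added is B—C.

B-C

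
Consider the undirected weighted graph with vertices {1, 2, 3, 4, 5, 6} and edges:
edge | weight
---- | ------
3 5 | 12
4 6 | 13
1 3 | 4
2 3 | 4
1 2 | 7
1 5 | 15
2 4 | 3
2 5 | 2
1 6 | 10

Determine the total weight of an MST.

23

Kruskal: consider edges lightest-first.
2 5 (2): add — endpoints in different components.
2 4 (3): add — endpoints in different components.
1 3 (4): add — endpoints in different components.
2 3 (4): add — endpoints in different components.
1 2 (7): skip — 1 and 2 already connected.
1 6 (10): add — endpoints in different components.
MST edges: 2 5, 2 4, 1 3, 2 3, 1 6; total weight 2+3+4+4+10 = 23.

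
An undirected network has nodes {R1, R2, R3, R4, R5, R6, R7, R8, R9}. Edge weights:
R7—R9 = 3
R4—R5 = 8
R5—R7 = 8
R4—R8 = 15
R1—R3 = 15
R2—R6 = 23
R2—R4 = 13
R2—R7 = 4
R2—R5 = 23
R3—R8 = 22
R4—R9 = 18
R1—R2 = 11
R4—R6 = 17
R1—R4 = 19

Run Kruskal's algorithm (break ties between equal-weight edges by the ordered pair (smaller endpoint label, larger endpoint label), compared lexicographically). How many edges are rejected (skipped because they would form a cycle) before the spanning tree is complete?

1

Kruskal: consider edges lightest-first.
R7—R9 (3): add — endpoints in different components.
R2—R7 (4): add — endpoints in different components.
R4—R5 (8): add — endpoints in different components.
R5—R7 (8): add — endpoints in different components.
R1—R2 (11): add — endpoints in different components.
R2—R4 (13): skip — R2 and R4 already connected.
R1—R3 (15): add — endpoints in different components.
R4—R8 (15): add — endpoints in different components.
R4—R6 (17): add — endpoints in different components.
Edges rejected before the tree was complete: 1.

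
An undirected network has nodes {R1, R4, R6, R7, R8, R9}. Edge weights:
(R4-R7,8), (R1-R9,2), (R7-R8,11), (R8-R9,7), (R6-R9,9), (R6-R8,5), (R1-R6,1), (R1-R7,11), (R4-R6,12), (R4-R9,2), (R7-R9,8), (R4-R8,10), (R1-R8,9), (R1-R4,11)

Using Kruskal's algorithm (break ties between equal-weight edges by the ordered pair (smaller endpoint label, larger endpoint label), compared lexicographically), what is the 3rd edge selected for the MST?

R4-R9

Sort edges by weight, then run Kruskal:
R1-R6 (1): add — endpoints in different components.
R1-R9 (2): add — endpoints in different components.
R4-R9 (2): add — endpoints in different components.
R6-R8 (5): add — endpoints in different components.
R8-R9 (7): skip — R9 and R8 already connected.
R4-R7 (8): add — endpoints in different components.
The 3rd edge added is R4-R9.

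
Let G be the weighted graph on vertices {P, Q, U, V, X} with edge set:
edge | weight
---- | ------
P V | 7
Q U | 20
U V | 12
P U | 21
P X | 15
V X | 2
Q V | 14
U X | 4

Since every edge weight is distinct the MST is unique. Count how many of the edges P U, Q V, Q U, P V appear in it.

Sort edges by weight, then run Kruskal:
V X (2): add — endpoints in different components.
U X (4): add — endpoints in different components.
P V (7): add — endpoints in different components.
U V (12): skip — V and U already connected.
Q V (14): add — endpoints in different components.
MST edge set: {V X, U X, P V, Q V}.
Of the listed edges, {Q V, P V} are in the MST → 2.

2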